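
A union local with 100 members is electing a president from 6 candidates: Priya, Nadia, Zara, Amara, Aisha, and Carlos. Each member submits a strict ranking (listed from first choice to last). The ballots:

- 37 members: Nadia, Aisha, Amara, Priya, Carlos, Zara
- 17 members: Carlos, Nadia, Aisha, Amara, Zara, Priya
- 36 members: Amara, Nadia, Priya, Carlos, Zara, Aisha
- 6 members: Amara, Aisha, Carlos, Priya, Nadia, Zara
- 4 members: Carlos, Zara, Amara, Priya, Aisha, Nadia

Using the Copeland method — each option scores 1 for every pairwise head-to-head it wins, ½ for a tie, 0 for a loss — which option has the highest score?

Priya: beats Zara and Carlos; loses to Nadia, Amara, and Aisha → score 2.
Nadia: beats Priya, Zara, Amara, Aisha, and Carlos → score 5.
Zara: loses to Priya, Nadia, Amara, Aisha, and Carlos → score 0.
Amara: beats Priya, Zara, and Carlos; loses to Nadia and Aisha → score 3.
Aisha: beats Priya, Zara, and Amara; loses to Nadia and Carlos → score 3.
Carlos: beats Zara and Aisha; loses to Priya, Nadia, and Amara → score 2.
Nadia has the best pairwise record.

Nadia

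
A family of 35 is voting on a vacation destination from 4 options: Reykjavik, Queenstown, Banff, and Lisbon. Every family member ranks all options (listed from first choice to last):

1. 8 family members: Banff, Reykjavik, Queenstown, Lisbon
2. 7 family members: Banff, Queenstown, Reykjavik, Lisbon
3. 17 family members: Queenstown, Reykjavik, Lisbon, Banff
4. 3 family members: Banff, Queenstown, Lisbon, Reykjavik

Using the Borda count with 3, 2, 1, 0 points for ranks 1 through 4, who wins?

Reykjavik: 8·2 + 7·1 + 17·2 + 3·0 = 57
Queenstown: 8·1 + 7·2 + 17·3 + 3·2 = 79
Banff: 8·3 + 7·3 + 17·0 + 3·3 = 54
Lisbon: 8·0 + 7·0 + 17·1 + 3·1 = 20
Queenstown has the highest Borda score (79).

Queenstown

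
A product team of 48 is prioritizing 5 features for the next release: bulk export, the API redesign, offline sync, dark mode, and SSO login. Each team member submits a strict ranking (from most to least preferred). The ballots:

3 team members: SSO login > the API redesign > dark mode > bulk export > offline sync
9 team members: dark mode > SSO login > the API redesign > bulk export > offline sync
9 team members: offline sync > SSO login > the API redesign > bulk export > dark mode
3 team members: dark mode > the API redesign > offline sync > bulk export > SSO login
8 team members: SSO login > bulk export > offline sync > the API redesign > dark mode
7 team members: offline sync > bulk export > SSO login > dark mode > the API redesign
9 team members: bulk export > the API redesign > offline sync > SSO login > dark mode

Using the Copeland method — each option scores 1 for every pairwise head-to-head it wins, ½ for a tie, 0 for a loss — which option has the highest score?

bulk export: beats offline sync and dark mode; ties the API redesign; loses to SSO login → score 2.5.
the API redesign: beats dark mode; ties bulk export and offline sync; loses to SSO login → score 2.
offline sync: beats dark mode and SSO login; ties the API redesign; loses to bulk export → score 2.5.
dark mode: loses to bulk export, the API redesign, offline sync, and SSO login → score 0.
SSO login: beats bulk export, the API redesign, and dark mode; loses to offline sync → score 3.
SSO login has the best pairwise record.

SSO login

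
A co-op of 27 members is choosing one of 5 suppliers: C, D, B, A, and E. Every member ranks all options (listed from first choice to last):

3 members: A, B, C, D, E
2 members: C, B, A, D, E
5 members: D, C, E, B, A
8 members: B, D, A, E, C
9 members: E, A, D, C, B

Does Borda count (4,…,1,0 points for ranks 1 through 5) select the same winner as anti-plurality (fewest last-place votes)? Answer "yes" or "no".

Borda — scores: C 38, D 67, B 52, A 59, E 54. Winner: D.
Anti-plurality — last-place votes: C 8, D 0, B 9, A 5, E 5. Winner: D.
The two methods agree.

yes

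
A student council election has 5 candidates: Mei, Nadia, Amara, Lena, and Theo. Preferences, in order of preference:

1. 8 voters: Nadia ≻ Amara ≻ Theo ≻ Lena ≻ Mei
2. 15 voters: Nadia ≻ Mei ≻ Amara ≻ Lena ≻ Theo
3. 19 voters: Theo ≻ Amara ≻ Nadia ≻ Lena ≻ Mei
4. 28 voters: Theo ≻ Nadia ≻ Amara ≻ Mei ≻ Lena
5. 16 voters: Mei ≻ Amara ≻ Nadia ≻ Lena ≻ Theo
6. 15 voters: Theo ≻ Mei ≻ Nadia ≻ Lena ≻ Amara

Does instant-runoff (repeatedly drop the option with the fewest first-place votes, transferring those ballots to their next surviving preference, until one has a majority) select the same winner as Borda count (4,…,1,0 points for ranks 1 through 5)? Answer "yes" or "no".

Instant-runoff — R1 Mei 16, Nadia 23, Amara 0, Lena 0, Theo 62 (Theo winner). Winner: Theo.
Borda — scores: Mei 182, Nadia 276, Amara 215, Lena 73, Theo 264. Winner: Nadia.
The two methods disagree.

no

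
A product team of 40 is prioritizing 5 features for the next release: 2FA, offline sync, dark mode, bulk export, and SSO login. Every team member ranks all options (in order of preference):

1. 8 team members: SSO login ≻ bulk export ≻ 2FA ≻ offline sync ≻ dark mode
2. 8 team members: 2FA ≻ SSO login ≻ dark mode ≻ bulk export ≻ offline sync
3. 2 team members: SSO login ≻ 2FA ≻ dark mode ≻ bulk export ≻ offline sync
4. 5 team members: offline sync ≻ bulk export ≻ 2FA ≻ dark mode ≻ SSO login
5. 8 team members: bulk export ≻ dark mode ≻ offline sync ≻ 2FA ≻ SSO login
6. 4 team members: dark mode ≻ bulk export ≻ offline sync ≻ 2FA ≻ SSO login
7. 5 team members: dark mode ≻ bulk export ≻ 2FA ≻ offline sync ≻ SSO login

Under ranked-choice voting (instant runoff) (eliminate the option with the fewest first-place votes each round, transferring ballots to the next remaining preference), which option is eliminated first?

offline sync

Round 1: 2FA 8, offline sync 5, dark mode 9, bulk export 8, SSO login 10. Eliminate offline sync.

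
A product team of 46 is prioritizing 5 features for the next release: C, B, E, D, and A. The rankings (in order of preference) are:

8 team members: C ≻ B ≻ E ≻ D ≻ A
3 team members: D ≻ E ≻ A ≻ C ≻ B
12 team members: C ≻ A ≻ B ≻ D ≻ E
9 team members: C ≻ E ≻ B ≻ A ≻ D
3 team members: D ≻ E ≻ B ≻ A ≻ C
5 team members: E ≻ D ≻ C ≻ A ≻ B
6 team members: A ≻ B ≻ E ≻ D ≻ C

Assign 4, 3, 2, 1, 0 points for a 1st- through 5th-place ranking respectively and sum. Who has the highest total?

C: 8·4 + 3·1 + 12·4 + 9·4 + 3·0 + 5·2 + 6·0 = 129
B: 8·3 + 3·0 + 12·2 + 9·2 + 3·2 + 5·0 + 6·3 = 90
E: 8·2 + 3·3 + 12·0 + 9·3 + 3·3 + 5·4 + 6·2 = 93
D: 8·1 + 3·4 + 12·1 + 9·0 + 3·4 + 5·3 + 6·1 = 65
A: 8·0 + 3·2 + 12·3 + 9·1 + 3·1 + 5·1 + 6·4 = 83
C has the highest Borda score (129).

C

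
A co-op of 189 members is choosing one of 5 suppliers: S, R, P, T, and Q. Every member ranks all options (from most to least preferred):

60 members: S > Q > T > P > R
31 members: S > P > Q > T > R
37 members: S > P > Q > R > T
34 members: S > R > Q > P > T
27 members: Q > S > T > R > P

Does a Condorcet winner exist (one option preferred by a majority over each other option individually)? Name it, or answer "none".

S

S vs R: 189–0 for S.
S vs P: 189–0 for S.
S vs T: 189–0 for S.
S vs Q: 162–27 for S.
S beats every other option head-to-head.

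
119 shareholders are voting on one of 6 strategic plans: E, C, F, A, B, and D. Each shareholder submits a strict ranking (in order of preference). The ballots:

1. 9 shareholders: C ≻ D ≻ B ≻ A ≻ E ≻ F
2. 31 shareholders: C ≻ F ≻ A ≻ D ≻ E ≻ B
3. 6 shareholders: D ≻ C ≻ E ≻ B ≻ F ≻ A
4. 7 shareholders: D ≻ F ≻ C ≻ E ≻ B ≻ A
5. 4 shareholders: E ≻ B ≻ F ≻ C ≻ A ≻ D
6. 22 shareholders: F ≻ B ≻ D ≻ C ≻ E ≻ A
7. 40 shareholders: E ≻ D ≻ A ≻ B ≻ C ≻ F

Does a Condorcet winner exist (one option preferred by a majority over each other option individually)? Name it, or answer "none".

D vs E: 75–44 for D.
D vs C: 75–44 for D.
D vs F: 62–57 for D.
D vs A: 84–35 for D.
D vs B: 93–26 for D.
D beats every other option head-to-head.

D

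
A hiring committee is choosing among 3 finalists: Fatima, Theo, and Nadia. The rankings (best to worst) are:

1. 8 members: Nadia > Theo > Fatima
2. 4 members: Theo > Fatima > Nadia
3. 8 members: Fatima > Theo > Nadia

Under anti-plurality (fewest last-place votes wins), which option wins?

Last-place votes: Fatima 8, Theo 0, Nadia 12.
Theo is ranked last by the fewest voters, so Theo wins.

Theo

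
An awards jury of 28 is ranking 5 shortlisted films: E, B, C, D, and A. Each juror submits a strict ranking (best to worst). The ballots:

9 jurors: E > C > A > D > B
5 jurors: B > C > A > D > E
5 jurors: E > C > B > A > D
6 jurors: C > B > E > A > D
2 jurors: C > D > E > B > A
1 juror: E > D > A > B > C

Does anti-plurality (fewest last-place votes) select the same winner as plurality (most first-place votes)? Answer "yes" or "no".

Anti-plurality — last-place votes: E 5, B 9, C 1, D 11, A 2. Winner: C.
Plurality — first-place votes: E 15, B 5, C 8, D 0, A 0. Winner: E.
The two methods disagree.

no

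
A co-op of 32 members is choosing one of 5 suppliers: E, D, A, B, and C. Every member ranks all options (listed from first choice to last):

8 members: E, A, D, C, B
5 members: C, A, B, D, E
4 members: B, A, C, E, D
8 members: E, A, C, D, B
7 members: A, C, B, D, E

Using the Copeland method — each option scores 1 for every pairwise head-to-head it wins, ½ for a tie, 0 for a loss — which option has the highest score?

A

E: beats D; ties A, B, and C → score 2.5.
D: ties B; loses to E, A, and C → score 0.5.
A: beats D, B, and C; ties E → score 3.5.
B: ties E and D; loses to A and C → score 1.
C: beats D and B; ties E; loses to A → score 2.5.
A has the best pairwise record.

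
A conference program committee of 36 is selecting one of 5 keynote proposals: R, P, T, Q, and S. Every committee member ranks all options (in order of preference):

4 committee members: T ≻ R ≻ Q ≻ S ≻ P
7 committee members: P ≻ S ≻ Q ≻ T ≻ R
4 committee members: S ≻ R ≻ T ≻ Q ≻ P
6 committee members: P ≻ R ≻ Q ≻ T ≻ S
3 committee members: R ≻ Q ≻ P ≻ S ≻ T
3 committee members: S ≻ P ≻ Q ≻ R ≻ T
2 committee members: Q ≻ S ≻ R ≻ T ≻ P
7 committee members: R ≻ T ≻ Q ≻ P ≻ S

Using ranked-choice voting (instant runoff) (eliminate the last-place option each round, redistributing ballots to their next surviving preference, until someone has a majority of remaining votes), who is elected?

R

Round 1: R 10, P 13, T 4, Q 2, S 7. Eliminate Q.
Round 2: R 10, P 13, T 4, S 9. Eliminate T.
Round 3: R 14, P 13, S 9. Eliminate S.
Round 4: R 20, P 16. R has a majority.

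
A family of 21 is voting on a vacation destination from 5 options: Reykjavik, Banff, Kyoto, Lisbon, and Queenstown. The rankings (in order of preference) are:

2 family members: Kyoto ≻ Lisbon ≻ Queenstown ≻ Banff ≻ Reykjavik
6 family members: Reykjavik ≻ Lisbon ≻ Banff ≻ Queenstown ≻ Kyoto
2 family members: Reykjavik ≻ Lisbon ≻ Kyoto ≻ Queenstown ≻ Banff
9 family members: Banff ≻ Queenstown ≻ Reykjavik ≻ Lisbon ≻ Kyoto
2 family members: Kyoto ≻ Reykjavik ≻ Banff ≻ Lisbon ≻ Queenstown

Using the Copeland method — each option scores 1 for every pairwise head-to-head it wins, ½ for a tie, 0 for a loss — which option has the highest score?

Reykjavik: beats Kyoto and Lisbon; loses to Banff and Queenstown → score 2.
Banff: beats Reykjavik, Kyoto, Lisbon, and Queenstown → score 4.
Kyoto: loses to Reykjavik, Banff, Lisbon, and Queenstown → score 0.
Lisbon: beats Kyoto and Queenstown; loses to Reykjavik and Banff → score 2.
Queenstown: beats Reykjavik and Kyoto; loses to Banff and Lisbon → score 2.
Banff has the best pairwise record.

Banff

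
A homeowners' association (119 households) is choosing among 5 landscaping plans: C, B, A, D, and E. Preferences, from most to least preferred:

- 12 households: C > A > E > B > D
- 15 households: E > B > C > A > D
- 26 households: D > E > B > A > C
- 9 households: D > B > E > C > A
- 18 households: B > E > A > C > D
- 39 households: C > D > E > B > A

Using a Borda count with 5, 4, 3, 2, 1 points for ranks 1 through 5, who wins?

E

C: 12·5 + 15·3 + 26·1 + 9·2 + 18·2 + 39·5 = 380
B: 12·2 + 15·4 + 26·3 + 9·4 + 18·5 + 39·2 = 366
A: 12·4 + 15·2 + 26·2 + 9·1 + 18·3 + 39·1 = 232
D: 12·1 + 15·1 + 26·5 + 9·5 + 18·1 + 39·4 = 376
E: 12·3 + 15·5 + 26·4 + 9·3 + 18·4 + 39·3 = 431
E has the highest Borda score (431).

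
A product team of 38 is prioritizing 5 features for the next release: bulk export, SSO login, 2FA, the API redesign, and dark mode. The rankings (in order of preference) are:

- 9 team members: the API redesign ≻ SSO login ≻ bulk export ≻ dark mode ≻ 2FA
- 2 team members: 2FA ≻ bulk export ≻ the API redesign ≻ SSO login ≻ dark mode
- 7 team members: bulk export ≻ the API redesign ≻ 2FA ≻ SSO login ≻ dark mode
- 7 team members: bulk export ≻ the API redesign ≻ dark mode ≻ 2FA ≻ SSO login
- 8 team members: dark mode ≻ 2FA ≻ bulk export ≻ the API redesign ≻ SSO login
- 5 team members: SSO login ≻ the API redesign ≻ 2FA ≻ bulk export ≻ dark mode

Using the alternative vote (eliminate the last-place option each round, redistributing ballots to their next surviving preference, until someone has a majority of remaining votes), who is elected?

bulk export

Round 1: bulk export 14, SSO login 5, 2FA 2, the API redesign 9, dark mode 8. Eliminate 2FA.
Round 2: bulk export 16, SSO login 5, the API redesign 9, dark mode 8. Eliminate SSO login.
Round 3: bulk export 16, the API redesign 14, dark mode 8. Eliminate dark mode.
Round 4: bulk export 24, the API redesign 14. Bulk export has a majority.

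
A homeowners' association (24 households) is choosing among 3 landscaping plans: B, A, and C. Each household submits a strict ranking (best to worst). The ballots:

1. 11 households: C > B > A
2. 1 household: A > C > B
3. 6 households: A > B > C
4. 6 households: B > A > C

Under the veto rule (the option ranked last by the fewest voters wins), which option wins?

B

Last-place votes: B 1, A 11, C 12.
B is ranked last by the fewest voters, so B wins.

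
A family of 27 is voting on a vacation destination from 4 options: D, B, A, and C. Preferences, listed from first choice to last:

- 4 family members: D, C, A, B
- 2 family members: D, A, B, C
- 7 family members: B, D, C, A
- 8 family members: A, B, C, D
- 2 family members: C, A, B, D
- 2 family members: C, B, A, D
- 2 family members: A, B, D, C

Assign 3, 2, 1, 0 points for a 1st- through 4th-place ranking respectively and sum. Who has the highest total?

D: 4·3 + 2·3 + 7·2 + 8·0 + 2·0 + 2·0 + 2·1 = 34
B: 4·0 + 2·1 + 7·3 + 8·2 + 2·1 + 2·2 + 2·2 = 49
A: 4·1 + 2·2 + 7·0 + 8·3 + 2·2 + 2·1 + 2·3 = 44
C: 4·2 + 2·0 + 7·1 + 8·1 + 2·3 + 2·3 + 2·0 = 35
B has the highest Borda score (49).

B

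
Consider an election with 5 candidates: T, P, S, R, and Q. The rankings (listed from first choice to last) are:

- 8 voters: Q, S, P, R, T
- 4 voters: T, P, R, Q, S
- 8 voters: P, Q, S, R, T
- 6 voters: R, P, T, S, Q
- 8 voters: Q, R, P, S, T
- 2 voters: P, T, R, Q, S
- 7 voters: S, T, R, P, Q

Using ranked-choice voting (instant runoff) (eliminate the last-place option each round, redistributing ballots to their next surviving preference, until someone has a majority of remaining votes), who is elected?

Round 1: T 4, P 10, S 7, R 6, Q 16. Eliminate T.
Round 2: P 14, S 7, R 6, Q 16. Eliminate R.
Round 3: P 20, S 7, Q 16. Eliminate S.
Round 4: P 27, Q 16. P has a majority.

P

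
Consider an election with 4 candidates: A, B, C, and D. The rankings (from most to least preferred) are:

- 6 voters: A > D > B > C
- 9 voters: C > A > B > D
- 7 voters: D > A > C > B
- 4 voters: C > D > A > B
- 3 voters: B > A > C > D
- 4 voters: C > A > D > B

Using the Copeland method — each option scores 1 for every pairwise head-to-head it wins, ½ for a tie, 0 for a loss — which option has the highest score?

A: beats B and D; loses to C → score 2.
B: loses to A, C, and D → score 0.
C: beats A, B, and D → score 3.
D: beats B; loses to A and C → score 1.
C has the best pairwise record.

C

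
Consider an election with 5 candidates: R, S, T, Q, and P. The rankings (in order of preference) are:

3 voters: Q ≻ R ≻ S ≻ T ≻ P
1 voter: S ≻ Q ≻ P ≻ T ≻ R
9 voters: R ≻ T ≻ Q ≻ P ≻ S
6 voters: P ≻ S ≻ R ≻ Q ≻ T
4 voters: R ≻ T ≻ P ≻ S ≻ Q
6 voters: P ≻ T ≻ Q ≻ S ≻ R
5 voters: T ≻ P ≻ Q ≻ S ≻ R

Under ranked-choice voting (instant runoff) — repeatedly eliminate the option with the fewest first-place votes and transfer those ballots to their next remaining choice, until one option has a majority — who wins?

P

Round 1: R 13, S 1, T 5, Q 3, P 12. Eliminate S.
Round 2: R 13, T 5, Q 4, P 12. Eliminate Q.
Round 3: R 16, T 5, P 13. Eliminate T.
Round 4: R 16, P 18. P has a majority.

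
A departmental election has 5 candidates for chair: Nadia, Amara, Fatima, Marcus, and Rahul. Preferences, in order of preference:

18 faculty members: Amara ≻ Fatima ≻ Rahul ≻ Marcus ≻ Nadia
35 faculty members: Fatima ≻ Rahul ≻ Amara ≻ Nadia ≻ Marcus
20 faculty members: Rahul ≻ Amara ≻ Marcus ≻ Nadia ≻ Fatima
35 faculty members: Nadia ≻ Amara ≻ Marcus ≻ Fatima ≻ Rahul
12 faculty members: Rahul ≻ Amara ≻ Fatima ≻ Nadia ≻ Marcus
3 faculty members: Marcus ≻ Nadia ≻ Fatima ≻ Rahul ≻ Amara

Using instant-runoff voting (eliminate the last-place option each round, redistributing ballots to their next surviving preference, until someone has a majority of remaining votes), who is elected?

Round 1: Nadia 35, Amara 18, Fatima 35, Marcus 3, Rahul 32. Eliminate Marcus.
Round 2: Nadia 38, Amara 18, Fatima 35, Rahul 32. Eliminate Amara.
Round 3: Nadia 38, Fatima 53, Rahul 32. Eliminate Rahul.
Round 4: Nadia 58, Fatima 65. Fatima has a majority.

Fatima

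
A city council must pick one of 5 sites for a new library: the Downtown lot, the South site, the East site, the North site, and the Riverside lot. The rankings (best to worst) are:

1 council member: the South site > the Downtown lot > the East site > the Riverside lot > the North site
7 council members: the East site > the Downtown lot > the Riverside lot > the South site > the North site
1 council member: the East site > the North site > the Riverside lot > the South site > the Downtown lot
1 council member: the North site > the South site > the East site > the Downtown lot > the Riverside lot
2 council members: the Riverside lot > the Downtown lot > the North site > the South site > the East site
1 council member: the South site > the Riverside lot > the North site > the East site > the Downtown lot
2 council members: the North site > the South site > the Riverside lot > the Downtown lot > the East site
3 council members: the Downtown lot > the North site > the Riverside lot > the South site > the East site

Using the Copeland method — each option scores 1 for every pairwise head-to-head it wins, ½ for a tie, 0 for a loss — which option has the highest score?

the Downtown lot

the Downtown lot: beats the South site, the North site, and the Riverside lot; loses to the East site → score 3.
the South site: beats the East site; ties the North site; loses to the Downtown lot and the Riverside lot → score 1.5.
the East site: beats the Downtown lot and the Riverside lot; ties the North site; loses to the South site → score 2.5.
the North site: ties the South site and the East site; loses to the Downtown lot and the Riverside lot → score 1.
the Riverside lot: beats the South site and the North site; loses to the Downtown lot and the East site → score 2.
the Downtown lot has the best pairwise record.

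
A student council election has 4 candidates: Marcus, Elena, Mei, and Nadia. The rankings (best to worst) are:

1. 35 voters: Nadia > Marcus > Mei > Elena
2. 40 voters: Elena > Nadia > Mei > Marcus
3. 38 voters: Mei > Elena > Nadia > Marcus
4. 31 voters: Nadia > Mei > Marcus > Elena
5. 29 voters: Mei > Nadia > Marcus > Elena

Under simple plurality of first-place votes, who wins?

First-place votes: Marcus 0, Elena 40, Mei 67, Nadia 66.
Mei has the most first-place votes.

Mei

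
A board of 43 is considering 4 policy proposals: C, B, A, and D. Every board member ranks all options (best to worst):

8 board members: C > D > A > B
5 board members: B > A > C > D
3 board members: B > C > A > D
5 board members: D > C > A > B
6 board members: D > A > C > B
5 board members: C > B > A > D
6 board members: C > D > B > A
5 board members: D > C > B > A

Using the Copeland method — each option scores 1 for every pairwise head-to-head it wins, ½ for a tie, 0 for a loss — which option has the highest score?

C: beats B, A, and D → score 3.
B: beats A; loses to C and D → score 1.
A: loses to C, B, and D → score 0.
D: beats B and A; loses to C → score 2.
C has the best pairwise record.

C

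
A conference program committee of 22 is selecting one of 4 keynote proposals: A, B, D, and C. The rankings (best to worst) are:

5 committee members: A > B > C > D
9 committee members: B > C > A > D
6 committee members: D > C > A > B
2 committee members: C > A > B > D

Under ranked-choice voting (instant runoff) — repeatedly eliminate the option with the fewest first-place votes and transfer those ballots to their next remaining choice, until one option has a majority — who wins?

Round 1: A 5, B 9, D 6, C 2. Eliminate C.
Round 2: A 7, B 9, D 6. Eliminate D.
Round 3: A 13, B 9. A has a majority.

A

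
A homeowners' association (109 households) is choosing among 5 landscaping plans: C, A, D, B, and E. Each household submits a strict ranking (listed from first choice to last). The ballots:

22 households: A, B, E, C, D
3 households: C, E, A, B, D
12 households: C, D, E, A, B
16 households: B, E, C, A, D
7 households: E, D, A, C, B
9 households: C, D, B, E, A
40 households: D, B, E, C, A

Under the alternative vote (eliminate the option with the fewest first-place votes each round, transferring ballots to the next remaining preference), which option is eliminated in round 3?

Round 1: C 24, A 22, D 40, B 16, E 7. Eliminate E.
Round 2: C 24, A 22, D 47, B 16. Eliminate B.
Round 3: C 40, A 22, D 47. Eliminate A.

A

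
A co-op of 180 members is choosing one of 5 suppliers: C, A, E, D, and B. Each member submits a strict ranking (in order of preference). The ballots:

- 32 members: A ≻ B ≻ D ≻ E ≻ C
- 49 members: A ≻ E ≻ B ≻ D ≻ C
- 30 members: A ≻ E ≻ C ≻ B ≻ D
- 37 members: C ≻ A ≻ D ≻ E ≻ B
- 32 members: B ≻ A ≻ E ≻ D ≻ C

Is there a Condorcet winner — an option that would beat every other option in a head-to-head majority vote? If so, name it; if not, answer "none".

A vs C: 143–37 for A.
A vs E: 180–0 for A.
A vs D: 180–0 for A.
A vs B: 148–32 for A.
A beats every other option head-to-head.

A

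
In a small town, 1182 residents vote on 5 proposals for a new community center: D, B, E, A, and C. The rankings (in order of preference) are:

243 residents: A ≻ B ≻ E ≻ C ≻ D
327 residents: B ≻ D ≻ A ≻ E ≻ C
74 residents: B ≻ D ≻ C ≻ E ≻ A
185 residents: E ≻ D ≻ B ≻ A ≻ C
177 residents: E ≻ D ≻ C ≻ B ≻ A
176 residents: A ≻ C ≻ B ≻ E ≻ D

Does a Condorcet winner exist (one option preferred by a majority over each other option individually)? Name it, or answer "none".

B vs D: 820–362 for B.
B vs E: 820–362 for B.
B vs A: 763–419 for B.
B vs C: 829–353 for B.
B beats every other option head-to-head.

B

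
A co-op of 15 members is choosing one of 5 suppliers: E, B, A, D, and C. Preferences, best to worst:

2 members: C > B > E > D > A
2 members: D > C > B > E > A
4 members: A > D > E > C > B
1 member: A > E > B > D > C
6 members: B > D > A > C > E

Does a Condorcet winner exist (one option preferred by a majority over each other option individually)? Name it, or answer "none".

Checking pairwise contests:
B beats E 10–5.
C beats B 8–7.
B beats A 10–5.
B beats D 9–6.
A beats C 11–4.
Every option loses at least one head-to-head, so there is no Condorcet winner.

none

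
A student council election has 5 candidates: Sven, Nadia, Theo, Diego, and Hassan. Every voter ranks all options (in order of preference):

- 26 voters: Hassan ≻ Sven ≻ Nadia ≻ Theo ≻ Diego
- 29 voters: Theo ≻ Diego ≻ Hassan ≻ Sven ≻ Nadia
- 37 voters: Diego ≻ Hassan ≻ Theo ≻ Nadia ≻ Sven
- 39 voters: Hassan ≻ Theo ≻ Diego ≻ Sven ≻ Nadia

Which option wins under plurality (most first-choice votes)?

Hassan

First-place votes: Sven 0, Nadia 0, Theo 29, Diego 37, Hassan 65.
Hassan has the most first-place votes.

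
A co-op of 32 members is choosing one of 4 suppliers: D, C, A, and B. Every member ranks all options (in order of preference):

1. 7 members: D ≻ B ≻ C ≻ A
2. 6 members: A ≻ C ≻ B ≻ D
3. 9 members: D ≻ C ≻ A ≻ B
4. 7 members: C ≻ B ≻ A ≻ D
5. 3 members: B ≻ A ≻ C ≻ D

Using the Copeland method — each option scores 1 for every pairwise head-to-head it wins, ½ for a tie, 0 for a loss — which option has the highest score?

D: ties C, A, and B → score 1.5.
C: beats A and B; ties D → score 2.5.
A: ties D; loses to C and B → score 0.5.
B: beats A; ties D; loses to C → score 1.5.
C has the best pairwise record.

C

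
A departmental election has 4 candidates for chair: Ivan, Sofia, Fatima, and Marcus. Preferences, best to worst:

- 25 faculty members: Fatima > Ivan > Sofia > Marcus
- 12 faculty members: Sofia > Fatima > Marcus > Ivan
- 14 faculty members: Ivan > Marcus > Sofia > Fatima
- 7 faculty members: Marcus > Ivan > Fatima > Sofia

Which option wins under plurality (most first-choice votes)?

First-place votes: Ivan 14, Sofia 12, Fatima 25, Marcus 7.
Fatima has the most first-place votes.

Fatima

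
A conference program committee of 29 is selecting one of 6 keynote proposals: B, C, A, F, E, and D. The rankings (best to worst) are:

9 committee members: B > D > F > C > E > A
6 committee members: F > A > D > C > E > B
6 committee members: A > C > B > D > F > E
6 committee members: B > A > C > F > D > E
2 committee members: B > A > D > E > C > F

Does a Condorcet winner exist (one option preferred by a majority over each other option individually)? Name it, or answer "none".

B vs C: 17–12 for B.
B vs A: 17–12 for B.
B vs F: 23–6 for B.
B vs E: 23–6 for B.
B vs D: 23–6 for B.
B beats every other option head-to-head.

B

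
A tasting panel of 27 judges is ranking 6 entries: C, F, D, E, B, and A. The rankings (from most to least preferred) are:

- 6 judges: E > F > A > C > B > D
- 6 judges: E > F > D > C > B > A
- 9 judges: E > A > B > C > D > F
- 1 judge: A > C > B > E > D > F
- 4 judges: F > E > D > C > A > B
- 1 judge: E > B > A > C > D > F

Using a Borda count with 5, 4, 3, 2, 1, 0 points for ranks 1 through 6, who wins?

C: 6·2 + 6·2 + 9·2 + 1·4 + 4·2 + 1·2 = 56
F: 6·4 + 6·4 + 9·0 + 1·0 + 4·5 + 1·0 = 68
D: 6·0 + 6·3 + 9·1 + 1·1 + 4·3 + 1·1 = 41
E: 6·5 + 6·5 + 9·5 + 1·2 + 4·4 + 1·5 = 128
B: 6·1 + 6·1 + 9·3 + 1·3 + 4·0 + 1·4 = 46
A: 6·3 + 6·0 + 9·4 + 1·5 + 4·1 + 1·3 = 66
E has the highest Borda score (128).

E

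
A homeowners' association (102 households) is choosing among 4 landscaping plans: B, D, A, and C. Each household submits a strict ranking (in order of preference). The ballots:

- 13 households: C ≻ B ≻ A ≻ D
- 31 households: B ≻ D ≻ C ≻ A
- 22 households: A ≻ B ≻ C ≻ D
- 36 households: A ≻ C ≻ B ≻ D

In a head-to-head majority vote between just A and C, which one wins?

A

Voters preferring A to C: 58; preferring C to A: 44.
A wins the head-to-head.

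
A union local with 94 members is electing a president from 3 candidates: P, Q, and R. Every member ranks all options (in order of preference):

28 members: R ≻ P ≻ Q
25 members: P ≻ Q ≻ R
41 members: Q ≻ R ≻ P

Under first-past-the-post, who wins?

First-place votes: P 25, Q 41, R 28.
Q has the most first-place votes.

Q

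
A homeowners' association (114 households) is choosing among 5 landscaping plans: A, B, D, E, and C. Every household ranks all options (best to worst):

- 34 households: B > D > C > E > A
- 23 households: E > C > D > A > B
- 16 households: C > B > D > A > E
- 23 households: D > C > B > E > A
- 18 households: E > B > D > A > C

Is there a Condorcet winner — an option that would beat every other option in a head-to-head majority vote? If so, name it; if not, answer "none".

Checking pairwise contests:
B beats A 91–23.
C beats B 62–52.
B beats D 68–46.
B beats E 73–41.
D beats C 75–39.
Every option loses at least one head-to-head, so there is no Condorcet winner.

none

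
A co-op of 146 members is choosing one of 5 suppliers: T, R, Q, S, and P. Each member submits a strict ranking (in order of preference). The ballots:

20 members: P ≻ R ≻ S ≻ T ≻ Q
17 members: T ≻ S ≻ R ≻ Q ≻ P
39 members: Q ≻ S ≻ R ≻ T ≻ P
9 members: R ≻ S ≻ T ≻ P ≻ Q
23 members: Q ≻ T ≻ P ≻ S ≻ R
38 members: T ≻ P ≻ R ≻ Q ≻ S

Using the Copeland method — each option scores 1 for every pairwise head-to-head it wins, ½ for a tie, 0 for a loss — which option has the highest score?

T

T: beats R, Q, S, and P → score 4.
R: beats Q; loses to T, S, and P → score 1.
Q: beats S and P; loses to T and R → score 2.
S: beats R; loses to T, Q, and P → score 1.
P: beats R and S; loses to T and Q → score 2.
T has the best pairwise record.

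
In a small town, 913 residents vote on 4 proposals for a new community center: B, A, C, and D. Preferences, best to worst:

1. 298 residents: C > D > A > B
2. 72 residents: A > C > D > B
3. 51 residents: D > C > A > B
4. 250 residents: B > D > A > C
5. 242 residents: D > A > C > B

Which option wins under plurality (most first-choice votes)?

C

First-place votes: B 250, A 72, C 298, D 293.
C has the most first-place votes.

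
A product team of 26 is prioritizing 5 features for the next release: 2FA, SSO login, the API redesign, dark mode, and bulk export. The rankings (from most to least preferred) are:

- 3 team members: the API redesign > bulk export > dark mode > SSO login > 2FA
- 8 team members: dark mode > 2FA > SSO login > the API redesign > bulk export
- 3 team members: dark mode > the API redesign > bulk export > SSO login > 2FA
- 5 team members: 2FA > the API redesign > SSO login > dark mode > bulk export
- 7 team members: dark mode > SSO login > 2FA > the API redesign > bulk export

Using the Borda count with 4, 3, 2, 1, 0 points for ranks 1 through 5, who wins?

2FA: 3·0 + 8·3 + 3·0 + 5·4 + 7·2 = 58
SSO login: 3·1 + 8·2 + 3·1 + 5·2 + 7·3 = 53
the API redesign: 3·4 + 8·1 + 3·3 + 5·3 + 7·1 = 51
dark mode: 3·2 + 8·4 + 3·4 + 5·1 + 7·4 = 83
bulk export: 3·3 + 8·0 + 3·2 + 5·0 + 7·0 = 15
dark mode has the highest Borda score (83).

dark mode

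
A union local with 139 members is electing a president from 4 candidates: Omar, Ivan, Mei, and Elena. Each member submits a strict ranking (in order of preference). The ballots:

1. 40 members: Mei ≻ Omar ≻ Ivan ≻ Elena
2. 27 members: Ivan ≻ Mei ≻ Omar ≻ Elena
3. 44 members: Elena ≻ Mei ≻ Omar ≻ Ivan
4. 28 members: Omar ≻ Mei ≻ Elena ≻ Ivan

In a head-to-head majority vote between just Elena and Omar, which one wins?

Omar

Voters preferring Elena to Omar: 44; preferring Omar to Elena: 95.
Omar wins the head-to-head.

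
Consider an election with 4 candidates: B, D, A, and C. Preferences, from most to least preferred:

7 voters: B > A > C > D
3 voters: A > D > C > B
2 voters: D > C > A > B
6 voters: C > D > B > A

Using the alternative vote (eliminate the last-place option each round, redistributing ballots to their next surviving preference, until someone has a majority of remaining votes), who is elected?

Round 1: B 7, D 2, A 3, C 6. Eliminate D.
Round 2: B 7, A 3, C 8. Eliminate A.
Round 3: B 7, C 11. C has a majority.

C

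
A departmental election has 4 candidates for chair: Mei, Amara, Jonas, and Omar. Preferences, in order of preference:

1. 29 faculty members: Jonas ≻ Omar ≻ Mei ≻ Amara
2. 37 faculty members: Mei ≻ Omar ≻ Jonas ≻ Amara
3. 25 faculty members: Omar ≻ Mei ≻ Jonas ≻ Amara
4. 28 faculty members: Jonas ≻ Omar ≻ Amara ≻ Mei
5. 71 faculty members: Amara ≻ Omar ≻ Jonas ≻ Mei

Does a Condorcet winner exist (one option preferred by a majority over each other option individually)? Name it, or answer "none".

Omar vs Mei: 153–37 for Omar.
Omar vs Amara: 119–71 for Omar.
Omar vs Jonas: 133–57 for Omar.
Omar beats every other option head-to-head.

Omar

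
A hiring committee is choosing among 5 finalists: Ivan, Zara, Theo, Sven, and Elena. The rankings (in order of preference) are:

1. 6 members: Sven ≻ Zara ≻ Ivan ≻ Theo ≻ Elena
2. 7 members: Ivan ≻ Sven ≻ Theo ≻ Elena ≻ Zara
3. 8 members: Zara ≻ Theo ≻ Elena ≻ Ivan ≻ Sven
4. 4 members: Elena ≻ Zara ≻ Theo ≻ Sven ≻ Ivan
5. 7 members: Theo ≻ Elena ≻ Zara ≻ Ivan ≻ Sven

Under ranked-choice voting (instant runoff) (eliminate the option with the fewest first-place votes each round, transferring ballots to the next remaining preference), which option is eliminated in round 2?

Sven

Round 1: Ivan 7, Zara 8, Theo 7, Sven 6, Elena 4. Eliminate Elena.
Round 2: Ivan 7, Zara 12, Theo 7, Sven 6. Eliminate Sven.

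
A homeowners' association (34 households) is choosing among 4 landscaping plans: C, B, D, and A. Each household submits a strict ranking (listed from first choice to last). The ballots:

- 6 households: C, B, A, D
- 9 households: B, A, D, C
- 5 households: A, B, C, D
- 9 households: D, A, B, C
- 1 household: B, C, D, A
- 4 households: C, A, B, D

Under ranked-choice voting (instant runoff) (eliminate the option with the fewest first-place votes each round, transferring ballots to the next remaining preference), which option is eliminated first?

Round 1: C 10, B 10, D 9, A 5. Eliminate A.

A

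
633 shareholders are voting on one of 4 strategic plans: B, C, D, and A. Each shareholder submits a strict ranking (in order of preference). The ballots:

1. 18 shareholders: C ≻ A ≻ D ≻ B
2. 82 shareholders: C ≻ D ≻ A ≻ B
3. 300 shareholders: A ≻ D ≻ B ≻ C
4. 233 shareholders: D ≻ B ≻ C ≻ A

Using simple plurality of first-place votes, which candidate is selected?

First-place votes: B 0, C 100, D 233, A 300.
A has the most first-place votes.

A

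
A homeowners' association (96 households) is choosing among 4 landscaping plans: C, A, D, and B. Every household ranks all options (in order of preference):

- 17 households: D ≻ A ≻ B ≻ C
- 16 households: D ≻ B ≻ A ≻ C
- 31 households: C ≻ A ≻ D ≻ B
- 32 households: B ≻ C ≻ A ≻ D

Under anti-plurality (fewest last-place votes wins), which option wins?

A

Last-place votes: C 33, A 0, D 32, B 31.
A is ranked last by the fewest voters, so A wins.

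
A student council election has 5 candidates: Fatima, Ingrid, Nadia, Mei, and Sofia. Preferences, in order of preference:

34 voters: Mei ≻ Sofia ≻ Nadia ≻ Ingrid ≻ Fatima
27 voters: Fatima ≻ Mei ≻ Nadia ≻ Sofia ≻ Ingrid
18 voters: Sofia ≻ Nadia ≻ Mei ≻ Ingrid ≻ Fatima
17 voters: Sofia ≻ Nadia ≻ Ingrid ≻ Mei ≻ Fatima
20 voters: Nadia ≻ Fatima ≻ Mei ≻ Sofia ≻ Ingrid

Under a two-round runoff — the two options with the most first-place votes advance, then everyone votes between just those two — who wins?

Round 1 first-place votes: Fatima 27, Ingrid 0, Nadia 20, Mei 34, Sofia 35.
Sofia and Mei advance.
Runoff: Sofia is preferred to Mei by 35 voters; Mei by 81.
Mei wins the runoff.

Mei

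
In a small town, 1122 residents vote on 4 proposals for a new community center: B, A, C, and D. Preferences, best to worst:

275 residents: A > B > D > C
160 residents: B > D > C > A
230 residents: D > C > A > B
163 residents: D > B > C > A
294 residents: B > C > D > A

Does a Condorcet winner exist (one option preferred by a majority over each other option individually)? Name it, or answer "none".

B

B vs A: 617–505 for B.
B vs C: 892–230 for B.
B vs D: 729–393 for B.
B beats every other option head-to-head.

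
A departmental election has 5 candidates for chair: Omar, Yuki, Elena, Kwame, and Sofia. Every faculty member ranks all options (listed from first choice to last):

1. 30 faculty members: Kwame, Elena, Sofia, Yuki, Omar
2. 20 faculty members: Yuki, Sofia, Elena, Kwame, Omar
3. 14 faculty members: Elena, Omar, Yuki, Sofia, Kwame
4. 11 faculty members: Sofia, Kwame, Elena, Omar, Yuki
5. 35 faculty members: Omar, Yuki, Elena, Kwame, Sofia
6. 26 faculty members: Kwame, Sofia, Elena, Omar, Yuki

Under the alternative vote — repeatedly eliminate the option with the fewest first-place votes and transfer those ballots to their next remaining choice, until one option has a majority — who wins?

Kwame

Round 1: Omar 35, Yuki 20, Elena 14, Kwame 56, Sofia 11. Eliminate Sofia.
Round 2: Omar 35, Yuki 20, Elena 14, Kwame 67. Eliminate Elena.
Round 3: Omar 49, Yuki 20, Kwame 67. Eliminate Yuki.
Round 4: Omar 49, Kwame 87. Kwame has a majority.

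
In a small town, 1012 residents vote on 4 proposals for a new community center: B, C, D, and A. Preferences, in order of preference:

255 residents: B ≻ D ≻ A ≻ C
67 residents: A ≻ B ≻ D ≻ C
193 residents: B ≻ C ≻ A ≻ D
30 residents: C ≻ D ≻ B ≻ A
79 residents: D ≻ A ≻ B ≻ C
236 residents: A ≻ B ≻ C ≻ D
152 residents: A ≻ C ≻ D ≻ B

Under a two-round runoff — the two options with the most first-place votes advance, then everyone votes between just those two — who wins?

A

Round 1 first-place votes: B 448, C 30, D 79, A 455.
A and B advance.
Runoff: A is preferred to B by 534 voters; B by 478.
A wins the runoff.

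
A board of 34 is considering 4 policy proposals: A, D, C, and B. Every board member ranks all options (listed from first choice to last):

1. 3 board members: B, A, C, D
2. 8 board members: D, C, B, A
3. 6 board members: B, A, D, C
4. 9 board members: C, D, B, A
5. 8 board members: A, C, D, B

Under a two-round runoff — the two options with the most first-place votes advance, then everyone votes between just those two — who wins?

C

Round 1 first-place votes: A 8, D 8, C 9, B 9.
B and C advance.
Runoff: B is preferred to C by 9 voters; C by 25.
C wins the runoff.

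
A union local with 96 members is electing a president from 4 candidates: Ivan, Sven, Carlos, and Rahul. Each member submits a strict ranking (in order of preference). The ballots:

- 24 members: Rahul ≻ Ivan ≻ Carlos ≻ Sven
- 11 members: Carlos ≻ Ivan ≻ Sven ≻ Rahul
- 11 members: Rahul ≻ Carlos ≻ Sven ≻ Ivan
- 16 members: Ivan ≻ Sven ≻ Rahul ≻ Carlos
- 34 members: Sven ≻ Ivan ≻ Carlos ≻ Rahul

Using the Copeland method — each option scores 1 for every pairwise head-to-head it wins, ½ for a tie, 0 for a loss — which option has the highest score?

Ivan: beats Sven, Carlos, and Rahul → score 3.
Sven: beats Carlos and Rahul; loses to Ivan → score 2.
Carlos: loses to Ivan, Sven, and Rahul → score 0.
Rahul: beats Carlos; loses to Ivan and Sven → score 1.
Ivan has the best pairwise record.

Ivan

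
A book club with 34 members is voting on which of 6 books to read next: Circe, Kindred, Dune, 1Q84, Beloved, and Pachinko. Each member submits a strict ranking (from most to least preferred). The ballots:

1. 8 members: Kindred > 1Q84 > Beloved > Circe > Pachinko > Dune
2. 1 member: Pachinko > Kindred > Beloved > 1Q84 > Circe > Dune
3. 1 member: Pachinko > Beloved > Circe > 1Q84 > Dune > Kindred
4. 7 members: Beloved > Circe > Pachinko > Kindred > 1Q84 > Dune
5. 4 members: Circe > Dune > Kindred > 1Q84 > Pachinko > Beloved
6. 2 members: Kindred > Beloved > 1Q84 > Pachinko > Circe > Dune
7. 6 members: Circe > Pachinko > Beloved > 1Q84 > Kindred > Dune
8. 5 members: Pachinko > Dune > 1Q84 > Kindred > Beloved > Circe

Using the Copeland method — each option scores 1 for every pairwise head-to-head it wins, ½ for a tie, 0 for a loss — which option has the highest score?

Circe

Circe: beats Kindred, Dune, 1Q84, and Pachinko; loses to Beloved → score 4.
Kindred: beats Dune, 1Q84, and Beloved; loses to Circe and Pachinko → score 3.
Dune: loses to Circe, Kindred, 1Q84, Beloved, and Pachinko → score 0.
1Q84: beats Dune; ties Beloved; loses to Circe, Kindred, and Pachinko → score 1.5.
Beloved: beats Circe and Dune; ties 1Q84 and Pachinko; loses to Kindred → score 3.
Pachinko: beats Kindred, Dune, and 1Q84; ties Beloved; loses to Circe → score 3.5.
Circe has the best pairwise record.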